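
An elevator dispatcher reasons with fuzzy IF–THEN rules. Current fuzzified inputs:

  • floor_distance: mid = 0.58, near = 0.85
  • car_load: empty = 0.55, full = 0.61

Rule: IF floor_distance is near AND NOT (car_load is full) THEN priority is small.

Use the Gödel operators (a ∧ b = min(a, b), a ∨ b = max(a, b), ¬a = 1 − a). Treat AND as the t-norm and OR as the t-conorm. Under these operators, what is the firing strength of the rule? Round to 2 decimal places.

0.39

firing strength: near=0.85, ¬full=1−0.61=0.39; AND[min(a, b)] → w = 0.39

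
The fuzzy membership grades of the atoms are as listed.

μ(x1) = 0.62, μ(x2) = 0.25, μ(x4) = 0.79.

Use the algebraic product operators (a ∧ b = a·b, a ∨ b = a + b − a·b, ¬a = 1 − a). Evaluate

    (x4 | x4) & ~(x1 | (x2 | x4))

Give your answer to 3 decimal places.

x4 | x4 = a + b − a·b on (0.7900, 0.7900) = 0.9559
x2 | x4 = a + b − a·b on (0.2500, 0.7900) = 0.8425
x1 | (x2 | x4) = a + b − a·b on (0.6200, 0.8425) = 0.9401
~(x1 | (x2 | x4)) = 1 − 0.9401 = 0.0599
(x4 | x4) & ~(x1 | (x2 | x4)) = a·b on (0.9559, 0.0599) = 0.0572

0.057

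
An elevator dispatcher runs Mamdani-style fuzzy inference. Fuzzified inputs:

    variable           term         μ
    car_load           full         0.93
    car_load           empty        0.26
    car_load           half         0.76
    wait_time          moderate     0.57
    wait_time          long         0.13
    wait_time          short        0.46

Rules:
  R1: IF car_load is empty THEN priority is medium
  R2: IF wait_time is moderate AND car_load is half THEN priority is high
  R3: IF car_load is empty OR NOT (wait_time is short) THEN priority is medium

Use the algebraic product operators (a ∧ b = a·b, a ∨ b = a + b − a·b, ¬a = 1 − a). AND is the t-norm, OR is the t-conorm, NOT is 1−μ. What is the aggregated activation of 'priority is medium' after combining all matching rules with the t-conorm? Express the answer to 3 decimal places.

R1: empty=0.26 → w = 0.2600
R2: moderate=0.57, half=0.76; AND[a·b] → w = 0.4332
R3: empty=0.26, ¬short=1−0.46=0.54; OR[a + b − a·b] → w = 0.6596
Rules with consequent 'medium': {R1, R3} → strengths 0.2600, 0.6596
Aggregate via t-conorm [a + b − a·b]: 0.7481

0.748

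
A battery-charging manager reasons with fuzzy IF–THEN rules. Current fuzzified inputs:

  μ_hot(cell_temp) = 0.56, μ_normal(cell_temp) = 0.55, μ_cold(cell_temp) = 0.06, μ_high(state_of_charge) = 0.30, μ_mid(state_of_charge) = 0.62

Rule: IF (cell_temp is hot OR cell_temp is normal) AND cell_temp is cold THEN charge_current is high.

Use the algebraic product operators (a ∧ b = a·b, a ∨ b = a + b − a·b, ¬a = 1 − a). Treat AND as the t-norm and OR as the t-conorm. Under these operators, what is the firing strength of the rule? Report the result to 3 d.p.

firing strength: (hot=0.56 OR normal=0.55) = 0.8020; AND[a·b] with cold=0.06 → w = 0.0481

0.048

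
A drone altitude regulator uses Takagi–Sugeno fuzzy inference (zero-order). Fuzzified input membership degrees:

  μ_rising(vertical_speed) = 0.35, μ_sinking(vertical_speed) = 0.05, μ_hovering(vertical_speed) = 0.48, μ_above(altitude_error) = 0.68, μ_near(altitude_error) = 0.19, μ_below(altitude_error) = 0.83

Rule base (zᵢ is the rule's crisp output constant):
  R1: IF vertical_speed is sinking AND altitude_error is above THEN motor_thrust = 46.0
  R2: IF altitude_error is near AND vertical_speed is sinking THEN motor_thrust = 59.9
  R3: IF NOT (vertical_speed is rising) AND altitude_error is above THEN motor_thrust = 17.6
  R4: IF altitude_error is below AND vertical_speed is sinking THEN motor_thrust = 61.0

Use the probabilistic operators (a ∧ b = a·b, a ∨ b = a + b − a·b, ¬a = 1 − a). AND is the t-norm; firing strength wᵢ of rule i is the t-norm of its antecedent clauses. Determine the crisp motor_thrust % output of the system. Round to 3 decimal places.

23.612

R1 (z=46.0): sinking=0.05, above=0.68; AND[a·b] → w = 0.0340
R2 (z=59.9): near=0.19, sinking=0.05; AND[a·b] → w = 0.0095
R3 (z=17.6): ¬rising=1−0.35=0.65, above=0.68; AND[a·b] → w = 0.4420
R4 (z=61.0): below=0.83, sinking=0.05; AND[a·b] → w = 0.0415
Weighted average = (0.0340·46.0 + 0.0095·59.9 + 0.4420·17.6 + 0.0415·61.0) / (0.0340 + 0.0095 + 0.4420 + 0.0415)
  = 12.4438 / 0.5270 = 23.612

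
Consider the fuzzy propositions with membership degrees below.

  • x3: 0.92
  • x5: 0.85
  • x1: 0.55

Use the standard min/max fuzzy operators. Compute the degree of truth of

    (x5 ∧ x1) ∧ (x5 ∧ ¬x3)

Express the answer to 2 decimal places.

0.08

x5 ∧ x1 = min(a, b) on (0.85, 0.55) = 0.55
¬x3 = 1 − 0.92 = 0.08
x5 ∧ ¬x3 = min(a, b) on (0.85, 0.08) = 0.08
(x5 ∧ x1) ∧ (x5 ∧ ¬x3) = min(a, b) on (0.55, 0.08) = 0.08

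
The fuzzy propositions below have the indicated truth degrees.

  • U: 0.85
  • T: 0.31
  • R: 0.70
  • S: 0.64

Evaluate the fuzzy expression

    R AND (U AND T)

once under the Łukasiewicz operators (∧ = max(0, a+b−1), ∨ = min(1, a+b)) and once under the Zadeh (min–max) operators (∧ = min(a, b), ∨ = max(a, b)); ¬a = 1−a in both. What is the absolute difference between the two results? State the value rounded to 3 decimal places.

Under Łukasiewicz:
  U AND T = max(0, a+b−1) on (0.85, 0.31) = 0.16
  R AND (U AND T) = max(0, a+b−1) on (0.70, 0.16) = 0.00
  → value = 0.0000
Under Zadeh (min–max):
  U AND T = min(a, b) on (0.85, 0.31) = 0.31
  R AND (U AND T) = min(a, b) on (0.70, 0.31) = 0.31
  → value = 0.3100
|0.0000 − 0.3100| = 0.310

0.310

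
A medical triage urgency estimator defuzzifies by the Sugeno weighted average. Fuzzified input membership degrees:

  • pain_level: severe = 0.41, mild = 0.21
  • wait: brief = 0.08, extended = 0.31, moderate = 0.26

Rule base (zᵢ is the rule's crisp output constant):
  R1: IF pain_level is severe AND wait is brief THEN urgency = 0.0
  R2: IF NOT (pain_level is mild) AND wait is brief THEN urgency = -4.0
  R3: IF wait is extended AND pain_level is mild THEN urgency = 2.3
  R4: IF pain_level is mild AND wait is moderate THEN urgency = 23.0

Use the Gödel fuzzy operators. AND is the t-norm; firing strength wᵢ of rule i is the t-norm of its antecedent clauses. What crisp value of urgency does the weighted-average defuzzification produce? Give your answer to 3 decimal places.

R1 (z=0.0): severe=0.41, brief=0.08; AND[min(a, b)] → w = 0.08
R2 (z=-4.0): ¬mild=1−0.21=0.79, brief=0.08; AND[min(a, b)] → w = 0.08
R3 (z=2.3): extended=0.31, mild=0.21; AND[min(a, b)] → w = 0.21
R4 (z=23.0): mild=0.21, moderate=0.26; AND[min(a, b)] → w = 0.21
Weighted average = (0.08·0.0 + 0.08·-4.0 + 0.21·2.3 + 0.21·23.0) / (0.08 + 0.08 + 0.21 + 0.21)
  = 4.9930 / 0.5800 = 8.609

8.609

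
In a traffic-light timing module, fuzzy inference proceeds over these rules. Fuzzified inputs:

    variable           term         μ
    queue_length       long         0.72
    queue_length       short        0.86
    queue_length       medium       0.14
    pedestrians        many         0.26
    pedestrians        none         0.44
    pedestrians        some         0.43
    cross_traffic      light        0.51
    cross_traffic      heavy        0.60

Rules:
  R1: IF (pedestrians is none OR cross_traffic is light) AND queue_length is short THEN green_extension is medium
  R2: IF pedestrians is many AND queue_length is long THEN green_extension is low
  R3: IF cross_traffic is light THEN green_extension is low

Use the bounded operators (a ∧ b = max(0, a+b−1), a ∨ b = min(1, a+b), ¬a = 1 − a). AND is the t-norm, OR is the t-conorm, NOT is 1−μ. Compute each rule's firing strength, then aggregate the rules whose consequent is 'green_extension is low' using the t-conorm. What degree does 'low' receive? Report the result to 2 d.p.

0.51

R1: (none=0.44 OR light=0.51) = 0.95; AND[max(0, a+b−1)] with short=0.86 → w = 0.81
R2: many=0.26, long=0.72; AND[max(0, a+b−1)] → w = 0.00
R3: light=0.51 → w = 0.51
Rules with consequent 'low': {R2, R3} → strengths 0.00, 0.51
Aggregate via t-conorm [min(1, a+b)]: 0.51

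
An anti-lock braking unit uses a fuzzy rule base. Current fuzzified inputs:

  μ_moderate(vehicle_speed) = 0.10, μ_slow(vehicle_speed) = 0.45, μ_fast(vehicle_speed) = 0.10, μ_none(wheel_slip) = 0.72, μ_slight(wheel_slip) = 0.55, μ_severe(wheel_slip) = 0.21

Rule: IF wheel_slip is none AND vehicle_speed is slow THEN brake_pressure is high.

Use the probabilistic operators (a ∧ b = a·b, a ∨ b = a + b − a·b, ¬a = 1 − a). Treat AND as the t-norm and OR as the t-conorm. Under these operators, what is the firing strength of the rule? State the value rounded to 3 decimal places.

firing strength: none=0.72, slow=0.45; AND[a·b] → w = 0.3240

0.324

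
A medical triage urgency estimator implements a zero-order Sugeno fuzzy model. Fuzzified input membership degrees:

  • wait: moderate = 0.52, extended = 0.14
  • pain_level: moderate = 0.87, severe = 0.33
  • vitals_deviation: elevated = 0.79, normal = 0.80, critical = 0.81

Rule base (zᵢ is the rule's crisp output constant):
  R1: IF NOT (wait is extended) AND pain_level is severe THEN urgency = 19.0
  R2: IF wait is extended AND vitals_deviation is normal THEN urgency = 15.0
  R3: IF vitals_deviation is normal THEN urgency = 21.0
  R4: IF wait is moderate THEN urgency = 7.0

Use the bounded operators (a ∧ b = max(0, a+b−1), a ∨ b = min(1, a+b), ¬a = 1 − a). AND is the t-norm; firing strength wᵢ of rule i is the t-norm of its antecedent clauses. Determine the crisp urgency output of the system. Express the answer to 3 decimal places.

15.927

R1 (z=19.0): ¬extended=1−0.14=0.86, severe=0.33; AND[max(0, a+b−1)] → w = 0.19
R2 (z=15.0): extended=0.14, normal=0.80; AND[max(0, a+b−1)] → w = 0.00
R3 (z=21.0): normal=0.80 → w = 0.80
R4 (z=7.0): moderate=0.52 → w = 0.52
Weighted average = (0.19·19.0 + 0.00·15.0 + 0.80·21.0 + 0.52·7.0) / (0.19 + 0.00 + 0.80 + 0.52)
  = 24.0500 / 1.5100 = 15.927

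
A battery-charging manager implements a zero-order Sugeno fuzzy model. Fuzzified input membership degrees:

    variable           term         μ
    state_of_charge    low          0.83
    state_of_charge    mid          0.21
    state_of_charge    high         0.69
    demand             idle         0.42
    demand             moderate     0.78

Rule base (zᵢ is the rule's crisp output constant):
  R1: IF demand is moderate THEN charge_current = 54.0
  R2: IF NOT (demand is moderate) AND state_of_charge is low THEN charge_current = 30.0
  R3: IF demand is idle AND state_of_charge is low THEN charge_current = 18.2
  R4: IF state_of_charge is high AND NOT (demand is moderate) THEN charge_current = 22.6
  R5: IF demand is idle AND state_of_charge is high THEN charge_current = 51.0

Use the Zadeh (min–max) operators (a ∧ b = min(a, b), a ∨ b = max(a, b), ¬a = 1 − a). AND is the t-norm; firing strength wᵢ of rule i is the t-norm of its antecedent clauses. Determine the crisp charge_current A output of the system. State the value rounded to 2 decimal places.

R1 (z=54.0): moderate=0.78 → w = 0.78
R2 (z=30.0): ¬moderate=1−0.78=0.22, low=0.83; AND[min(a, b)] → w = 0.22
R3 (z=18.2): idle=0.42, low=0.83; AND[min(a, b)] → w = 0.42
R4 (z=22.6): high=0.69, ¬moderate=1−0.78=0.22; AND[min(a, b)] → w = 0.22
R5 (z=51.0): idle=0.42, high=0.69; AND[min(a, b)] → w = 0.42
Weighted average = (0.78·54.0 + 0.22·30.0 + 0.42·18.2 + 0.22·22.6 + 0.42·51.0) / (0.78 + 0.22 + 0.42 + 0.22 + 0.42)
  = 82.7560 / 2.0600 = 40.17

40.17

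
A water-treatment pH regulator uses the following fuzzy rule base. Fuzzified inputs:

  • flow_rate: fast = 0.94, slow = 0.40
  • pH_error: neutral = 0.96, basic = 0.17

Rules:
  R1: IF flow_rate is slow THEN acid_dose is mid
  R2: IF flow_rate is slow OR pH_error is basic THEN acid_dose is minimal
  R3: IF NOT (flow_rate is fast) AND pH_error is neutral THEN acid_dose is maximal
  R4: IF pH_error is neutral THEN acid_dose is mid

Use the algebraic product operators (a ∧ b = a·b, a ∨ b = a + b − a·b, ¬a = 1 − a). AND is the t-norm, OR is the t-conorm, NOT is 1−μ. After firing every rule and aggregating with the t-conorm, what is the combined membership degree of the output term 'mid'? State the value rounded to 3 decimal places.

0.976

R1: slow=0.40 → w = 0.4000
R2: slow=0.40, basic=0.17; OR[a + b − a·b] → w = 0.5020
R3: ¬fast=1−0.94=0.06, neutral=0.96; AND[a·b] → w = 0.0576
R4: neutral=0.96 → w = 0.9600
Rules with consequent 'mid': {R1, R4} → strengths 0.4000, 0.9600
Aggregate via t-conorm [a + b − a·b]: 0.9760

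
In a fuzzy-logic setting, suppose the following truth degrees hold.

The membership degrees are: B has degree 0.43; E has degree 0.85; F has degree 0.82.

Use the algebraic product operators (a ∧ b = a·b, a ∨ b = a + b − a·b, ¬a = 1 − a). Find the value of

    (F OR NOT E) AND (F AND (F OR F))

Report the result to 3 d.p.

0.672

NOT E = 1 − 0.8500 = 0.1500
F OR NOT E = a + b − a·b on (0.8200, 0.1500) = 0.8470
F OR F = a + b − a·b on (0.8200, 0.8200) = 0.9676
F AND (F OR F) = a·b on (0.8200, 0.9676) = 0.7934
(F OR NOT E) AND (F AND (F OR F)) = a·b on (0.8470, 0.7934) = 0.6720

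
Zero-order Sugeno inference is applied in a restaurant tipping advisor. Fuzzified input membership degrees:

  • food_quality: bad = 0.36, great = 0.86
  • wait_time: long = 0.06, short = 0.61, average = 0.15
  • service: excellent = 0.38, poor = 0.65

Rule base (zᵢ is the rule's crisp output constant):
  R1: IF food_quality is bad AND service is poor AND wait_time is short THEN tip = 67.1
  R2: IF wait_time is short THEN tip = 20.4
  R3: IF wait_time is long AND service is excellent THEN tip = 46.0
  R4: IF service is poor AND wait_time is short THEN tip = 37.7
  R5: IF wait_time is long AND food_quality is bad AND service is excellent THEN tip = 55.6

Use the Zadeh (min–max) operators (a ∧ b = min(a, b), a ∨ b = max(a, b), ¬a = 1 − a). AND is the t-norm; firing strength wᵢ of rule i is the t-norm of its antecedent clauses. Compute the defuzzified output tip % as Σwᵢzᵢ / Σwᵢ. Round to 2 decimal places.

38.64

R1 (z=67.1): bad=0.36, poor=0.65, short=0.61; AND[min(a, b)] → w = 0.36
R2 (z=20.4): short=0.61 → w = 0.61
R3 (z=46.0): long=0.06, excellent=0.38; AND[min(a, b)] → w = 0.06
R4 (z=37.7): poor=0.65, short=0.61; AND[min(a, b)] → w = 0.61
R5 (z=55.6): long=0.06, bad=0.36, excellent=0.38; AND[min(a, b)] → w = 0.06
Weighted average = (0.36·67.1 + 0.61·20.4 + 0.06·46.0 + 0.61·37.7 + 0.06·55.6) / (0.36 + 0.61 + 0.06 + 0.61 + 0.06)
  = 65.6930 / 1.7000 = 38.64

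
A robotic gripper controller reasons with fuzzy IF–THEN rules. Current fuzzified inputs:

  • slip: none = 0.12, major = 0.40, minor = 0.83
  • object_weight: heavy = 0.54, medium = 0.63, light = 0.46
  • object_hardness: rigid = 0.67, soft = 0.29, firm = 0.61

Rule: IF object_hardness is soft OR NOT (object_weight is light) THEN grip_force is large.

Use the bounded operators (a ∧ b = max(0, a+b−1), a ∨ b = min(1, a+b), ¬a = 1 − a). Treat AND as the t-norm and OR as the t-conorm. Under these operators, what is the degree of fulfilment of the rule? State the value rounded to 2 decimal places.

firing strength: soft=0.29, ¬light=1−0.46=0.54; OR[min(1, a+b)] → w = 0.83

0.83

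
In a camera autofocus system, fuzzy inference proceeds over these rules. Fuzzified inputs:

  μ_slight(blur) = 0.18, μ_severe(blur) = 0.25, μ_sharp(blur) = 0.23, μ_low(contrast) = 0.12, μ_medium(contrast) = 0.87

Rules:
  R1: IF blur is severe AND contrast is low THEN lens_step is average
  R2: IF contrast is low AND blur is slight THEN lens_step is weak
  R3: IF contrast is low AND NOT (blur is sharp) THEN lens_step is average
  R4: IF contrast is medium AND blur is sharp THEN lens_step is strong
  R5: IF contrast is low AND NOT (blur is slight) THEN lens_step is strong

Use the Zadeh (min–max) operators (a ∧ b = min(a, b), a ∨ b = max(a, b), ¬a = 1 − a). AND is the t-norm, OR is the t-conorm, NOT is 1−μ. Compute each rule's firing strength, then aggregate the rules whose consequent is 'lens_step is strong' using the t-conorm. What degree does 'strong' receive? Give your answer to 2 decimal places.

R1: severe=0.25, low=0.12; AND[min(a, b)] → w = 0.12
R2: low=0.12, slight=0.18; AND[min(a, b)] → w = 0.12
R3: low=0.12, ¬sharp=1−0.23=0.77; AND[min(a, b)] → w = 0.12
R4: medium=0.87, sharp=0.23; AND[min(a, b)] → w = 0.23
R5: low=0.12, ¬slight=1−0.18=0.82; AND[min(a, b)] → w = 0.12
Rules with consequent 'strong': {R4, R5} → strengths 0.23, 0.12
Aggregate via t-conorm [max(a, b)]: 0.23

0.23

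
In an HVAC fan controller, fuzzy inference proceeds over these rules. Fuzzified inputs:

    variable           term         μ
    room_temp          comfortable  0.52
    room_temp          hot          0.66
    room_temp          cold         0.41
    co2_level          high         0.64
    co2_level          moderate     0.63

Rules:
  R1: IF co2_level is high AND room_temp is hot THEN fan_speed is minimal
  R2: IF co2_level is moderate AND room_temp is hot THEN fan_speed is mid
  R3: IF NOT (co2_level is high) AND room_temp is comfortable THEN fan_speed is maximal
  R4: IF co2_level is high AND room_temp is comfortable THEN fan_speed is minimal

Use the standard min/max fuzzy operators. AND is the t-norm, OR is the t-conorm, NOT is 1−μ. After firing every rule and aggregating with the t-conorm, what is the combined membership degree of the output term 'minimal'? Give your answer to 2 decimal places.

R1: high=0.64, hot=0.66; AND[min(a, b)] → w = 0.64
R2: moderate=0.63, hot=0.66; AND[min(a, b)] → w = 0.63
R3: ¬high=1−0.64=0.36, comfortable=0.52; AND[min(a, b)] → w = 0.36
R4: high=0.64, comfortable=0.52; AND[min(a, b)] → w = 0.52
Rules with consequent 'minimal': {R1, R4} → strengths 0.64, 0.52
Aggregate via t-conorm [max(a, b)]: 0.64

0.64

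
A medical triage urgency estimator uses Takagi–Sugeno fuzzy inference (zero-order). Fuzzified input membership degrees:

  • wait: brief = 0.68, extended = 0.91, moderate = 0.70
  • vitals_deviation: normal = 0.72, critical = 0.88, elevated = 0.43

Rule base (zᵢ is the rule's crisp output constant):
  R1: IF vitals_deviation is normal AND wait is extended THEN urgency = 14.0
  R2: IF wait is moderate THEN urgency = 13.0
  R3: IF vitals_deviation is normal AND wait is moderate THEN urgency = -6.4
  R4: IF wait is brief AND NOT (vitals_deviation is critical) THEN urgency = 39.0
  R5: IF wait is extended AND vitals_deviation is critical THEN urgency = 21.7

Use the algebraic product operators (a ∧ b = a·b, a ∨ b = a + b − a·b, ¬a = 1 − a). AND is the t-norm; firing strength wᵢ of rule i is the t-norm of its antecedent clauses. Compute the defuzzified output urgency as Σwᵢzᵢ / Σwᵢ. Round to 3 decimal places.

12.988

R1 (z=14.0): normal=0.72, extended=0.91; AND[a·b] → w = 0.6552
R2 (z=13.0): moderate=0.70 → w = 0.7000
R3 (z=-6.4): normal=0.72, moderate=0.70; AND[a·b] → w = 0.5040
R4 (z=39.0): brief=0.68, ¬critical=1−0.88=0.12; AND[a·b] → w = 0.0816
R5 (z=21.7): extended=0.91, critical=0.88; AND[a·b] → w = 0.8008
Weighted average = (0.6552·14.0 + 0.7000·13.0 + 0.5040·-6.4 + 0.0816·39.0 + 0.8008·21.7) / (0.6552 + 0.7000 + 0.5040 + 0.0816 + 0.8008)
  = 35.6070 / 2.7416 = 12.988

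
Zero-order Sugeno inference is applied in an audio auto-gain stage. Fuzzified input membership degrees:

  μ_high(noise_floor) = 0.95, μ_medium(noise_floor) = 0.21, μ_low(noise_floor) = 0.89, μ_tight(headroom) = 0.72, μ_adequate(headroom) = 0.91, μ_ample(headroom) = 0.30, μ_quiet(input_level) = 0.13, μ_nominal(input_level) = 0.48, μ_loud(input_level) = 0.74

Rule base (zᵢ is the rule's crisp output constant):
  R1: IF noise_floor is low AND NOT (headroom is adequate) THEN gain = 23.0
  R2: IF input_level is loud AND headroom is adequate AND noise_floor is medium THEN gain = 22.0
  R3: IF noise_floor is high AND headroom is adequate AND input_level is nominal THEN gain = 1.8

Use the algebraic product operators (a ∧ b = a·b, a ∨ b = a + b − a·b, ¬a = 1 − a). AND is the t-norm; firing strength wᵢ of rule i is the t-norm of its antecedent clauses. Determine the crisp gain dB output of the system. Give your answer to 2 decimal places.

8.96

R1 (z=23.0): low=0.89, ¬adequate=1−0.91=0.09; AND[a·b] → w = 0.0801
R2 (z=22.0): loud=0.74, adequate=0.91, medium=0.21; AND[a·b] → w = 0.1414
R3 (z=1.8): high=0.95, adequate=0.91, nominal=0.48; AND[a·b] → w = 0.4150
Weighted average = (0.0801·23.0 + 0.1414·22.0 + 0.4150·1.8) / (0.0801 + 0.1414 + 0.4150)
  = 5.7003 / 0.6365 = 8.96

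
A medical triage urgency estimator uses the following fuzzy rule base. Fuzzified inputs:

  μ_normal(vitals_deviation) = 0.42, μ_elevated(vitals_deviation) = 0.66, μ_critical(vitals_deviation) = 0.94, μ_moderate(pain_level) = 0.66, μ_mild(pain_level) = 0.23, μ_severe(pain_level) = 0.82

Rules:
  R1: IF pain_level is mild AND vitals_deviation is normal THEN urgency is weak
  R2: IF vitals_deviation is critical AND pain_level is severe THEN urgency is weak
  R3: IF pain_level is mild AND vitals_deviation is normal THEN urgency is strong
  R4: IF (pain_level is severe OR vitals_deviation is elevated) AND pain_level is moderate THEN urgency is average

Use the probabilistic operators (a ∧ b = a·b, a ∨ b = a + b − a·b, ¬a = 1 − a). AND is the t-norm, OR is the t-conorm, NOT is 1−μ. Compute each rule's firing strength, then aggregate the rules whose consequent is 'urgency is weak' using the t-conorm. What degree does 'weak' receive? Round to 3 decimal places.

0.793

R1: mild=0.23, normal=0.42; AND[a·b] → w = 0.0966
R2: critical=0.94, severe=0.82; AND[a·b] → w = 0.7708
R3: mild=0.23, normal=0.42; AND[a·b] → w = 0.0966
R4: (severe=0.82 OR elevated=0.66) = 0.9388; AND[a·b] with moderate=0.66 → w = 0.6196
Rules with consequent 'weak': {R1, R2} → strengths 0.0966, 0.7708
Aggregate via t-conorm [a + b − a·b]: 0.7929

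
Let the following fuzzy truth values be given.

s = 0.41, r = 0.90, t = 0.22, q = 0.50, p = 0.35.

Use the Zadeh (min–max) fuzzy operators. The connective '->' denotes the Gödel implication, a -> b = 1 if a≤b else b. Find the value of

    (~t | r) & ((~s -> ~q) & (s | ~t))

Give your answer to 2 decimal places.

0.50

~t = 1 − 0.22 = 0.78
~t | r = max(a, b) on (0.78, 0.90) = 0.90
~s = 1 − 0.41 = 0.59
~q = 1 − 0.50 = 0.50
~s -> ~q  [Gödel: 1 if a≤b else b] with a=0.59, b=0.50 → 0.50
~t = 1 − 0.22 = 0.78
s | ~t = max(a, b) on (0.41, 0.78) = 0.78
(~s -> ~q) & (s | ~t) = min(a, b) on (0.50, 0.78) = 0.50
(~t | r) & ((~s -> ~q) & (s | ~t)) = min(a, b) on (0.90, 0.50) = 0.50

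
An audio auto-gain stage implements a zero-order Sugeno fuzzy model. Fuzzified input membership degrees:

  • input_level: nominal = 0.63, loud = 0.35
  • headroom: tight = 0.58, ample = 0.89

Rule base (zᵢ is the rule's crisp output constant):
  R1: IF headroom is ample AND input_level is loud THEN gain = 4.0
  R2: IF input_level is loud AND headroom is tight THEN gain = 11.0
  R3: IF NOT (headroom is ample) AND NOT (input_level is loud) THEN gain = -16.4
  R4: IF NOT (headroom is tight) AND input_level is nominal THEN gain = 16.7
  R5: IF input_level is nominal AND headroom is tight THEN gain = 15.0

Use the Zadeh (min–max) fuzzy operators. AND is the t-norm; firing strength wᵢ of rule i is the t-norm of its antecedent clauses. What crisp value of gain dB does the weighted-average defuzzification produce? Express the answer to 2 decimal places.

10.59

R1 (z=4.0): ample=0.89, loud=0.35; AND[min(a, b)] → w = 0.35
R2 (z=11.0): loud=0.35, tight=0.58; AND[min(a, b)] → w = 0.35
R3 (z=-16.4): ¬ample=1−0.89=0.11, ¬loud=1−0.35=0.65; AND[min(a, b)] → w = 0.11
R4 (z=16.7): ¬tight=1−0.58=0.42, nominal=0.63; AND[min(a, b)] → w = 0.42
R5 (z=15.0): nominal=0.63, tight=0.58; AND[min(a, b)] → w = 0.58
Weighted average = (0.35·4.0 + 0.35·11.0 + 0.11·-16.4 + 0.42·16.7 + 0.58·15.0) / (0.35 + 0.35 + 0.11 + 0.42 + 0.58)
  = 19.1600 / 1.8100 = 10.59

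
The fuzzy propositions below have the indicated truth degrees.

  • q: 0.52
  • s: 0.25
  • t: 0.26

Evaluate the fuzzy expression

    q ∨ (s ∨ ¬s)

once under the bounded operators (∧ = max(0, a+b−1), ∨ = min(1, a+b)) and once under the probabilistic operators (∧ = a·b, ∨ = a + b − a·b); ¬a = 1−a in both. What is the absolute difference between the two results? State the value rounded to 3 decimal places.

0.090

Under bounded:
  ¬s = 1 − 0.25 = 0.75
  s ∨ ¬s = min(1, a+b) on (0.25, 0.75) = 1.00
  q ∨ (s ∨ ¬s) = min(1, a+b) on (0.52, 1.00) = 1.00
  → value = 1.0000
Under probabilistic:
  ¬s = 1 − 0.2500 = 0.7500
  s ∨ ¬s = a + b − a·b on (0.2500, 0.7500) = 0.8125
  q ∨ (s ∨ ¬s) = a + b − a·b on (0.5200, 0.8125) = 0.9100
  → value = 0.9100
|1.0000 − 0.9100| = 0.090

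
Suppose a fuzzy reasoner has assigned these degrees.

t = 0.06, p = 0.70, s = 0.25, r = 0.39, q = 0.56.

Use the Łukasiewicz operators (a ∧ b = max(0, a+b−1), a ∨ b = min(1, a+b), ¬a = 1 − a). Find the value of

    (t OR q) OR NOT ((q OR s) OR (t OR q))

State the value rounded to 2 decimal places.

t OR q = min(1, a+b) on (0.06, 0.56) = 0.62
q OR s = min(1, a+b) on (0.56, 0.25) = 0.81
t OR q = min(1, a+b) on (0.06, 0.56) = 0.62
(q OR s) OR (t OR q) = min(1, a+b) on (0.81, 0.62) = 1.00
NOT ((q OR s) OR (t OR q)) = 1 − 1.00 = 0.00
(t OR q) OR NOT ((q OR s) OR (t OR q)) = min(1, a+b) on (0.62, 0.00) = 0.62

0.62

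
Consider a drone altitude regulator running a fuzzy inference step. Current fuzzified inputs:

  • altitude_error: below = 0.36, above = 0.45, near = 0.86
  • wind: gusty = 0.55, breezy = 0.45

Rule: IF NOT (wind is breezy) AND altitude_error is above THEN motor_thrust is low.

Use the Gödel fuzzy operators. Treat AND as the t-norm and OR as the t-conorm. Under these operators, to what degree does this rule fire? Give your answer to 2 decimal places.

firing strength: ¬breezy=1−0.45=0.55, above=0.45; AND[min(a, b)] → w = 0.45

0.45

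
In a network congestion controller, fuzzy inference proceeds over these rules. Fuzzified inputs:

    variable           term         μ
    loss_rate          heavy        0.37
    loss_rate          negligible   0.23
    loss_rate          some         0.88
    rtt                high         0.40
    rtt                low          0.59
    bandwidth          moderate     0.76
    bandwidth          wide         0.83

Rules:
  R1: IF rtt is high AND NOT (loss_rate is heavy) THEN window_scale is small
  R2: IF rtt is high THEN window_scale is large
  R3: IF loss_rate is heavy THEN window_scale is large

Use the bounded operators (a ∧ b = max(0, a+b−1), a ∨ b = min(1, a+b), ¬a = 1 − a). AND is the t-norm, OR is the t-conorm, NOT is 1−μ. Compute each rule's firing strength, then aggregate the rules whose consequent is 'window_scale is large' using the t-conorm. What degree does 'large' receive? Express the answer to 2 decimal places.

0.77

R1: high=0.40, ¬heavy=1−0.37=0.63; AND[max(0, a+b−1)] → w = 0.03
R2: high=0.40 → w = 0.40
R3: heavy=0.37 → w = 0.37
Rules with consequent 'large': {R2, R3} → strengths 0.40, 0.37
Aggregate via t-conorm [min(1, a+b)]: 0.77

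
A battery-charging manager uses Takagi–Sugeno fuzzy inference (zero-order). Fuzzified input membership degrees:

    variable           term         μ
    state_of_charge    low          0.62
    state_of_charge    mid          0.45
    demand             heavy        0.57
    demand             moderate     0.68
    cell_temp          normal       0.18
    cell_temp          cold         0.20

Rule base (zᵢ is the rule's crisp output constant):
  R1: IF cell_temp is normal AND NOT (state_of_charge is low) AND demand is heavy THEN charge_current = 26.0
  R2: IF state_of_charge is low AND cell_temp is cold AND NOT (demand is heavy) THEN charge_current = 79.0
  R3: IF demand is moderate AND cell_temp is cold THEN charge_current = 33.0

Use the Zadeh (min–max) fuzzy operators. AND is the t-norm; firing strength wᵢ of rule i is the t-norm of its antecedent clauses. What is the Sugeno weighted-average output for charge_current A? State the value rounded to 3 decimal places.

R1 (z=26.0): normal=0.18, ¬low=1−0.62=0.38, heavy=0.57; AND[min(a, b)] → w = 0.18
R2 (z=79.0): low=0.62, cold=0.20, ¬heavy=1−0.57=0.43; AND[min(a, b)] → w = 0.20
R3 (z=33.0): moderate=0.68, cold=0.20; AND[min(a, b)] → w = 0.20
Weighted average = (0.18·26.0 + 0.20·79.0 + 0.20·33.0) / (0.18 + 0.20 + 0.20)
  = 27.0800 / 0.5800 = 46.690

46.690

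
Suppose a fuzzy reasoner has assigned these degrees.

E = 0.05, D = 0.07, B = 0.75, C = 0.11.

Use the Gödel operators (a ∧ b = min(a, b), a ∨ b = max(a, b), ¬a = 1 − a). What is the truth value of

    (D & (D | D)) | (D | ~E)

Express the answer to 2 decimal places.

0.95

D | D = max(a, b) on (0.07, 0.07) = 0.07
D & (D | D) = min(a, b) on (0.07, 0.07) = 0.07
~E = 1 − 0.05 = 0.95
D | ~E = max(a, b) on (0.07, 0.95) = 0.95
(D & (D | D)) | (D | ~E) = max(a, b) on (0.07, 0.95) = 0.95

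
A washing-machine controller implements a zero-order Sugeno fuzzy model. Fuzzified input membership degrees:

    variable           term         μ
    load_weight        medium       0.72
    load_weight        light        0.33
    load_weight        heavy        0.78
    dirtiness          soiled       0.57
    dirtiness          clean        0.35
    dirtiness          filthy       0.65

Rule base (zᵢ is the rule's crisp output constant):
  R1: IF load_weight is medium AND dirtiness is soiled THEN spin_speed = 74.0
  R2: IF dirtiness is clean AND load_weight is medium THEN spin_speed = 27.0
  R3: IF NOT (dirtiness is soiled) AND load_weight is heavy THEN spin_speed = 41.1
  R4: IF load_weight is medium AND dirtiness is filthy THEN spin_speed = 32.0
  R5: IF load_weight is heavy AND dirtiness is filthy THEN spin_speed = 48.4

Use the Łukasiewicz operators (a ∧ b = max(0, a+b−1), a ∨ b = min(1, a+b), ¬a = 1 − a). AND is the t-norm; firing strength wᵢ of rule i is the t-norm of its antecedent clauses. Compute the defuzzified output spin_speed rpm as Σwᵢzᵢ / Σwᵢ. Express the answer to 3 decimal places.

47.177

R1 (z=74.0): medium=0.72, soiled=0.57; AND[max(0, a+b−1)] → w = 0.29
R2 (z=27.0): clean=0.35, medium=0.72; AND[max(0, a+b−1)] → w = 0.07
R3 (z=41.1): ¬soiled=1−0.57=0.43, heavy=0.78; AND[max(0, a+b−1)] → w = 0.21
R4 (z=32.0): medium=0.72, filthy=0.65; AND[max(0, a+b−1)] → w = 0.37
R5 (z=48.4): heavy=0.78, filthy=0.65; AND[max(0, a+b−1)] → w = 0.43
Weighted average = (0.29·74.0 + 0.07·27.0 + 0.21·41.1 + 0.37·32.0 + 0.43·48.4) / (0.29 + 0.07 + 0.21 + 0.37 + 0.43)
  = 64.6330 / 1.3700 = 47.177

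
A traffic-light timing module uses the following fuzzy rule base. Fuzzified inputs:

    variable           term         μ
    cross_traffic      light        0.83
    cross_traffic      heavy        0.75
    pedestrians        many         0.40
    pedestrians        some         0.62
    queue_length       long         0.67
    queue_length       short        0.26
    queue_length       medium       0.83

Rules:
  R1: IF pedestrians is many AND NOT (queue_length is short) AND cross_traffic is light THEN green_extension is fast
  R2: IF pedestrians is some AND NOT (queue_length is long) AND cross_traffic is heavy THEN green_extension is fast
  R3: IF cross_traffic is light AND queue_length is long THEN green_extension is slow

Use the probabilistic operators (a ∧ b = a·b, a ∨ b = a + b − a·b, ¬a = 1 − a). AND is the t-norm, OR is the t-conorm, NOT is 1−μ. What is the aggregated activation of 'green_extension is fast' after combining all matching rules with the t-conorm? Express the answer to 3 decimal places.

0.361

R1: many=0.40, ¬short=1−0.26=0.74, light=0.83; AND[a·b] → w = 0.2457
R2: some=0.62, ¬long=1−0.67=0.33, heavy=0.75; AND[a·b] → w = 0.1534
R3: light=0.83, long=0.67; AND[a·b] → w = 0.5561
Rules with consequent 'fast': {R1, R2} → strengths 0.2457, 0.1534
Aggregate via t-conorm [a + b − a·b]: 0.3614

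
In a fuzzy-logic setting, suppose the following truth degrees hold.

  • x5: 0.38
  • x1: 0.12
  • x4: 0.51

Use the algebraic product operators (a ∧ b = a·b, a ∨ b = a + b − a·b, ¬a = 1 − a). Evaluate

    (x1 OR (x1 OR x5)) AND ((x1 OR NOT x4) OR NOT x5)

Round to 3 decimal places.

x1 OR x5 = a + b − a·b on (0.1200, 0.3800) = 0.4544
x1 OR (x1 OR x5) = a + b − a·b on (0.1200, 0.4544) = 0.5199
NOT x4 = 1 − 0.5100 = 0.4900
x1 OR NOT x4 = a + b − a·b on (0.1200, 0.4900) = 0.5512
NOT x5 = 1 − 0.3800 = 0.6200
(x1 OR NOT x4) OR NOT x5 = a + b − a·b on (0.5512, 0.6200) = 0.8295
(x1 OR (x1 OR x5)) AND ((x1 OR NOT x4) OR NOT x5) = a·b on (0.5199, 0.8295) = 0.4312

0.431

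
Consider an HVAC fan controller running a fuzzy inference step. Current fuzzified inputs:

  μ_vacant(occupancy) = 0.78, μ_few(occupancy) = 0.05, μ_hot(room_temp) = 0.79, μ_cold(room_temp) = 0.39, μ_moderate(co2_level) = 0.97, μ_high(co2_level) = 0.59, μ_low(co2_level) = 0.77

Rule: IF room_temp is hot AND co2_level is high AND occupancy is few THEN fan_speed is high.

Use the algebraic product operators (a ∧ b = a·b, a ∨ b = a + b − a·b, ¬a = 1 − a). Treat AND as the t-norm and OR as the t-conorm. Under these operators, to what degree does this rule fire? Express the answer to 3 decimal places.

firing strength: hot=0.79, high=0.59, few=0.05; AND[a·b] → w = 0.0233

0.023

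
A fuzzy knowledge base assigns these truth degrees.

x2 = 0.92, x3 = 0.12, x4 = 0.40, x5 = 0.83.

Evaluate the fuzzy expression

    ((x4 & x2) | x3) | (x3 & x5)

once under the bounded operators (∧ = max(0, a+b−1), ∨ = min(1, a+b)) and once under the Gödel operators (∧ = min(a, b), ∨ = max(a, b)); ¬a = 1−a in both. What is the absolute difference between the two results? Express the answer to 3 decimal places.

Under bounded:
  x4 & x2 = max(0, a+b−1) on (0.40, 0.92) = 0.32
  (x4 & x2) | x3 = min(1, a+b) on (0.32, 0.12) = 0.44
  x3 & x5 = max(0, a+b−1) on (0.12, 0.83) = 0.00
  ((x4 & x2) | x3) | (x3 & x5) = min(1, a+b) on (0.44, 0.00) = 0.44
  → value = 0.4400
Under Gödel:
  x4 & x2 = min(a, b) on (0.40, 0.92) = 0.40
  (x4 & x2) | x3 = max(a, b) on (0.40, 0.12) = 0.40
  x3 & x5 = min(a, b) on (0.12, 0.83) = 0.12
  ((x4 & x2) | x3) | (x3 & x5) = max(a, b) on (0.40, 0.12) = 0.40
  → value = 0.4000
|0.4400 − 0.4000| = 0.040

0.040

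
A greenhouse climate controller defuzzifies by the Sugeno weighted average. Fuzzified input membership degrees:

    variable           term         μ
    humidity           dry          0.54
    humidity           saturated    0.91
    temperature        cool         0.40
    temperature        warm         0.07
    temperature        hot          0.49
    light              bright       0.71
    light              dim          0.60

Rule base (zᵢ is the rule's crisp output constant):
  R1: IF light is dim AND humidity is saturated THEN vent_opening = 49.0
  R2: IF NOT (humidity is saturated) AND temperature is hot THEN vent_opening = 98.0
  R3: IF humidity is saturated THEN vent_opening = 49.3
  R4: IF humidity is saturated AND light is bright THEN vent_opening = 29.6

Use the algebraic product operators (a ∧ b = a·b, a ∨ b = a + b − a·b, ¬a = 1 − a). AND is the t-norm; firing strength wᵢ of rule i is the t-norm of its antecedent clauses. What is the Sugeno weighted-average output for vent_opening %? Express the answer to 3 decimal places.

R1 (z=49.0): dim=0.60, saturated=0.91; AND[a·b] → w = 0.5460
R2 (z=98.0): ¬saturated=1−0.91=0.09, hot=0.49; AND[a·b] → w = 0.0441
R3 (z=49.3): saturated=0.91 → w = 0.9100
R4 (z=29.6): saturated=0.91, bright=0.71; AND[a·b] → w = 0.6461
Weighted average = (0.5460·49.0 + 0.0441·98.0 + 0.9100·49.3 + 0.6461·29.6) / (0.5460 + 0.0441 + 0.9100 + 0.6461)
  = 95.0634 / 2.1462 = 44.294

44.294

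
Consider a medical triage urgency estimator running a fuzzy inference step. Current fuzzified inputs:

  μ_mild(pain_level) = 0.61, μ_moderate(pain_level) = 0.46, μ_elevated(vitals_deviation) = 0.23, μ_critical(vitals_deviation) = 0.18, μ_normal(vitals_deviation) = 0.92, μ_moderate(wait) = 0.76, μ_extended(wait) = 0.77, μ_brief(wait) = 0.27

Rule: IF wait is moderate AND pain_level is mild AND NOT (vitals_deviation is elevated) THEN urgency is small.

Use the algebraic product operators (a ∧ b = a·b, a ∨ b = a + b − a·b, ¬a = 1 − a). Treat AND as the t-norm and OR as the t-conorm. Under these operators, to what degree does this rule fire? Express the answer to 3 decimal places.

firing strength: moderate=0.76, mild=0.61, ¬elevated=1−0.23=0.77; AND[a·b] → w = 0.3570

0.357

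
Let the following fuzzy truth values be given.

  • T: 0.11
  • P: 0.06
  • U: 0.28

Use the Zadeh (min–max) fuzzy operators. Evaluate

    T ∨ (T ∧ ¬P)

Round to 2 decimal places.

¬P = 1 − 0.06 = 0.94
T ∧ ¬P = min(a, b) on (0.11, 0.94) = 0.11
T ∨ (T ∧ ¬P) = max(a, b) on (0.11, 0.11) = 0.11

0.11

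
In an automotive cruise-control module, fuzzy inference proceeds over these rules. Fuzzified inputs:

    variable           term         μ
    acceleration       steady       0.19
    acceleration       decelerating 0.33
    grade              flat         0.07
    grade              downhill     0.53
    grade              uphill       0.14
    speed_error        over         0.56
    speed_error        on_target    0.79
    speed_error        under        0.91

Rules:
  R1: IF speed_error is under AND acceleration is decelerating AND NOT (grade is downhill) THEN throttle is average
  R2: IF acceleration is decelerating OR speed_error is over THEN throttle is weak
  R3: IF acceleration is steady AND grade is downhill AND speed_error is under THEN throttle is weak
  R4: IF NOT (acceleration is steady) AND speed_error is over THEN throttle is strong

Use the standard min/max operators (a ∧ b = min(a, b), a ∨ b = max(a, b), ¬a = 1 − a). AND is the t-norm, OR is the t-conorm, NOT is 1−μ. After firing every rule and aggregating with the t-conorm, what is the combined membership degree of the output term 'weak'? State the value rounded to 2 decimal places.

R1: under=0.91, decelerating=0.33, ¬downhill=1−0.53=0.47; AND[min(a, b)] → w = 0.33
R2: decelerating=0.33, over=0.56; OR[max(a, b)] → w = 0.56
R3: steady=0.19, downhill=0.53, under=0.91; AND[min(a, b)] → w = 0.19
R4: ¬steady=1−0.19=0.81, over=0.56; AND[min(a, b)] → w = 0.56
Rules with consequent 'weak': {R2, R3} → strengths 0.56, 0.19
Aggregate via t-conorm [max(a, b)]: 0.56

0.56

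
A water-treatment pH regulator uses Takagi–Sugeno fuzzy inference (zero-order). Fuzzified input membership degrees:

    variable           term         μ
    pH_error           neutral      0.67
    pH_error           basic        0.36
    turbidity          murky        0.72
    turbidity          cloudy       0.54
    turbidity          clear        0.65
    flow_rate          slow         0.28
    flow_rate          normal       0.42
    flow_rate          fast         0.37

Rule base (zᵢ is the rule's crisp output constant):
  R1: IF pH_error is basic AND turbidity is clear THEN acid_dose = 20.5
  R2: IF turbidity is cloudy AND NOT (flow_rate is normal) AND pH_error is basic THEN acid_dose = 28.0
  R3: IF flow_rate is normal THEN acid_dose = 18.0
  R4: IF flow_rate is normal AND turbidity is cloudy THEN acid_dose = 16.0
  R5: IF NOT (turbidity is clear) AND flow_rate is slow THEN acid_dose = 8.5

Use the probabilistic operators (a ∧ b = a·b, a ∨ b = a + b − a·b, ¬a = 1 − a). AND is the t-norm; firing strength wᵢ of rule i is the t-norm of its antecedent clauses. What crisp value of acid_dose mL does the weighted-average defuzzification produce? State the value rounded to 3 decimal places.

18.300

R1 (z=20.5): basic=0.36, clear=0.65; AND[a·b] → w = 0.2340
R2 (z=28.0): cloudy=0.54, ¬normal=1−0.42=0.58, basic=0.36; AND[a·b] → w = 0.1128
R3 (z=18.0): normal=0.42 → w = 0.4200
R4 (z=16.0): normal=0.42, cloudy=0.54; AND[a·b] → w = 0.2268
R5 (z=8.5): ¬clear=1−0.65=0.35, slow=0.28; AND[a·b] → w = 0.0980
Weighted average = (0.2340·20.5 + 0.1128·28.0 + 0.4200·18.0 + 0.2268·16.0 + 0.0980·8.5) / (0.2340 + 0.1128 + 0.4200 + 0.2268 + 0.0980)
  = 19.9759 / 1.0916 = 18.300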